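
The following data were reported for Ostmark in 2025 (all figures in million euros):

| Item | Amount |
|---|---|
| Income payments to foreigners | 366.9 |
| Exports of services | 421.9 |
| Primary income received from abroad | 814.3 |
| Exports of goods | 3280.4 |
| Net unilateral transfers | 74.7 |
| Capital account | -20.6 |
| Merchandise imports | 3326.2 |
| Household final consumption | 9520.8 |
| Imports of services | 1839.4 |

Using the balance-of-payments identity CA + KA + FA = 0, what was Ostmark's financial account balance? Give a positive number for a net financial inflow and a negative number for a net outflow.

961.8

Goods balance = 3280.4 - 3326.2 = -45.8
Services balance = 421.9 - 1839.4 = -1417.5
Trade balance (goods + services) = -45.8 + (-1417.5) = -1463.3
Net primary income = 814.3 - 366.9 = 447.4
Net secondary income = 74.7
Current account = -1463.3 + 447.4 + 74.7 = -941.2
Financial account = -(-941.2 + (-20.6)) = 961.8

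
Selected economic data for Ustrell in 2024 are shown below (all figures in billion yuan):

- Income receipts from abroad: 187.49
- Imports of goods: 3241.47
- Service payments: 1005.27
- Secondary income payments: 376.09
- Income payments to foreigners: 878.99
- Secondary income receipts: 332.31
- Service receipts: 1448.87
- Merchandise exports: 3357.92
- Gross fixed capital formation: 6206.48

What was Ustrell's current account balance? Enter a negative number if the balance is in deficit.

Goods balance = 3357.92 - 3241.47 = 116.45
Services balance = 1448.87 - 1005.27 = 443.60
Trade balance (goods + services) = 116.45 + 443.60 = 560.05
Net primary income = 187.49 - 878.99 = -691.50
Net secondary income = 332.31 - 376.09 = -43.78
Current account = 560.05 + (-691.50) + (-43.78) = -175.23

-175.23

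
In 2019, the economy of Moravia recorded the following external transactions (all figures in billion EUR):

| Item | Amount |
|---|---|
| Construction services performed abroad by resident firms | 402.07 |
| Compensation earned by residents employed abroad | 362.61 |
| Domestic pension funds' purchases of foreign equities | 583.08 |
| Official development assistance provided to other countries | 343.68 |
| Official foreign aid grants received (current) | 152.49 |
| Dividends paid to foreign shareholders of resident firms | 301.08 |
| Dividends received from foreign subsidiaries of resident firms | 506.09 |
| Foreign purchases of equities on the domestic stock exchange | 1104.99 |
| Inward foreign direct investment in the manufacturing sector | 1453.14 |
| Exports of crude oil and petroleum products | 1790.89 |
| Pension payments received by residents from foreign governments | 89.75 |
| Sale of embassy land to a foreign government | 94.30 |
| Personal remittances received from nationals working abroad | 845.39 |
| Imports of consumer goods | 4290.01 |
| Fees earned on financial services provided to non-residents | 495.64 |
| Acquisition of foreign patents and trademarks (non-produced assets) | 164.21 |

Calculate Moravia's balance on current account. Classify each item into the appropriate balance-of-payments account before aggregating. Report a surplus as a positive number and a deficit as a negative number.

Goods: -4290.01 + 1790.89 = -2499.12
Services: 495.64 + 402.07 = 897.71
Primary income: -301.08 + 506.09 + 362.61 = 567.62
Secondary income: 152.49 - 343.68 + 89.75 + 845.39 = 743.95
Current account = (-2499.12) + 897.71 + 567.62 + 743.95 = -289.84
(Excluded from the current account — financial account: domestic pension funds' purchases of foreign equities 583.08, foreign purchases of equities on the domestic stock exchange 1104.99, inward foreign direct investment in the manufacturing sector 1453.14; capital account: sale of embassy land to a foreign government 94.30, acquisition of foreign patents and trademarks (non-produced assets) 164.21.)

-289.84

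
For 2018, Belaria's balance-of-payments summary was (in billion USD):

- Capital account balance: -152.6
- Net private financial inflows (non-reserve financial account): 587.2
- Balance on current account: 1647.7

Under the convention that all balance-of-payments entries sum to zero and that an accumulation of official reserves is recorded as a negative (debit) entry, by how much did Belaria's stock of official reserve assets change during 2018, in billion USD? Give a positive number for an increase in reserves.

Official reserve transactions balance = -(1647.7 + (-152.6) + 587.2) = -2082.3
An accumulation of reserves is recorded as a debit (negative entry), so the change in the stock of reserves is the negative of that balance.
Change in official reserves = -(-2082.3) = 2082.3

2082.3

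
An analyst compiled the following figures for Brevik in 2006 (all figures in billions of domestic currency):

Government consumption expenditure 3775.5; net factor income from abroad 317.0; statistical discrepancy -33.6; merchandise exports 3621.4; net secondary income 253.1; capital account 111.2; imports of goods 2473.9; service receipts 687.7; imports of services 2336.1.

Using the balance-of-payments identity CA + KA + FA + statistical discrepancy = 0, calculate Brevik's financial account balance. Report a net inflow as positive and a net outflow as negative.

Goods balance = 3621.4 - 2473.9 = 1147.5
Services balance = 687.7 - 2336.1 = -1648.4
Trade balance (goods + services) = 1147.5 + (-1648.4) = -500.9
Net primary income = 317.0
Net secondary income = 253.1
Current account = -500.9 + 317.0 + 253.1 = 69.2
Financial account = -(69.2 + 111.2 + (-33.6)) = -146.8

-146.8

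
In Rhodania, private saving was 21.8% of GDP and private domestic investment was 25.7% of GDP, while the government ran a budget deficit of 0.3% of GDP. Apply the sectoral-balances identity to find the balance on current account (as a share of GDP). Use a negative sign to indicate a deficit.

-4.2

By the sectoral-balances identity, CA = (S_private - I) + (T - G).
Private balance = 21.8 - 25.7 = -3.9
Government balance (T - G) = -0.3
CA = -3.9 + (-0.3) = -4.2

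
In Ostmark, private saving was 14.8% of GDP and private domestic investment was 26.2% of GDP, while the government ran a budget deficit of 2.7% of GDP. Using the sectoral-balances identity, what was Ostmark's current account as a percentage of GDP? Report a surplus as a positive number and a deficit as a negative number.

By the sectoral-balances identity, CA = (S_private - I) + (T - G).
Private balance = 14.8 - 26.2 = -11.4
Government balance (T - G) = -2.7
CA = -11.4 + (-2.7) = -14.1

-14.1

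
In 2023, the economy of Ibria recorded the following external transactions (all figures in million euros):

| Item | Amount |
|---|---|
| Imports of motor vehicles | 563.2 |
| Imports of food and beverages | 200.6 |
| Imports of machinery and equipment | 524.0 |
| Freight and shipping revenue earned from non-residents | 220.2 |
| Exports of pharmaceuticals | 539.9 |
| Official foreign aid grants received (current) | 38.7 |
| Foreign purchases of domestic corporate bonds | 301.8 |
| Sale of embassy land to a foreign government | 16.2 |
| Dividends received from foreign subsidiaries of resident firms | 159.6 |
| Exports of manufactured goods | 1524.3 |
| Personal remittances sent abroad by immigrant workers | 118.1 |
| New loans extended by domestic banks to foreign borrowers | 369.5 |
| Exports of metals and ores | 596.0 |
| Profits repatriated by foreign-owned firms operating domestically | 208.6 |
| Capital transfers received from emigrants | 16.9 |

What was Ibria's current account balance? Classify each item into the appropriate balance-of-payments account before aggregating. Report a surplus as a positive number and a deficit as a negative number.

1464.2

Goods: -524.0 + 539.9 - 200.6 - 563.2 + 596.0 + 1524.3 = 1372.4
Services: 220.2
Primary income: -208.6 + 159.6 = -49.0
Secondary income: -118.1 + 38.7 = -79.4
Current account = 1372.4 + 220.2 + (-49.0) + (-79.4) = 1464.2
(Excluded from the current account — financial account: foreign purchases of domestic corporate bonds 301.8, new loans extended by domestic banks to foreign borrowers 369.5; capital account: sale of embassy land to a foreign government 16.2, capital transfers received from emigrants 16.9.)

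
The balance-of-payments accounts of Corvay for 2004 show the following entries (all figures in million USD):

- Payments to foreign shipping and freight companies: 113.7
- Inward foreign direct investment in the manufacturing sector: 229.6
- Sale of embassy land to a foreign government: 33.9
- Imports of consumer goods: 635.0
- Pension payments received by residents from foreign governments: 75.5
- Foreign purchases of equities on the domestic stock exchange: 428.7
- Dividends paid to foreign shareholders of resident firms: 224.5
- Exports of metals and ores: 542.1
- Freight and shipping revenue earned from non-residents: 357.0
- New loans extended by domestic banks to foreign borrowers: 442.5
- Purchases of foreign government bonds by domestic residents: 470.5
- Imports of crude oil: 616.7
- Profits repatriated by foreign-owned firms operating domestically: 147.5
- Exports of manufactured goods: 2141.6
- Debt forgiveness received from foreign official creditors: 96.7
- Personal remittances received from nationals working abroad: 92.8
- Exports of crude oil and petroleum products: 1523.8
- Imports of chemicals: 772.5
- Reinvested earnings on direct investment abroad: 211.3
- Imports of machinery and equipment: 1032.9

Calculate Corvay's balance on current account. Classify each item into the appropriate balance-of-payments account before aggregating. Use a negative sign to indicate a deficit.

1401.3

Goods: -635.0 + 2141.6 - 616.7 - 1032.9 + 1523.8 + 542.1 - 772.5 = 1150.4
Services: -113.7 + 357.0 = 243.3
Primary income: -147.5 + 211.3 - 224.5 = -160.7
Secondary income: 75.5 + 92.8 = 168.3
Current account = 1150.4 + 243.3 + (-160.7) + 168.3 = 1401.3
(Excluded from the current account — financial account: inward foreign direct investment in the manufacturing sector 229.6, foreign purchases of equities on the domestic stock exchange 428.7, new loans extended by domestic banks to foreign borrowers 442.5, purchases of foreign government bonds by domestic residents 470.5; capital account: sale of embassy land to a foreign government 33.9, debt forgiveness received from foreign official creditors 96.7.)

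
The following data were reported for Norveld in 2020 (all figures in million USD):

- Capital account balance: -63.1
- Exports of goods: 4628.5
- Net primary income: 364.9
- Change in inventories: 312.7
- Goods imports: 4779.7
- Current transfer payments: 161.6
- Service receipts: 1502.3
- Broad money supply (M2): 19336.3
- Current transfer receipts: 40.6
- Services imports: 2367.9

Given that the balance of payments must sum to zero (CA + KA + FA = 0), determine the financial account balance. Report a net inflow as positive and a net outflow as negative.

Goods balance = 4628.5 - 4779.7 = -151.2
Services balance = 1502.3 - 2367.9 = -865.6
Trade balance (goods + services) = -151.2 + (-865.6) = -1016.8
Net primary income = 364.9
Net secondary income = 40.6 - 161.6 = -121.0
Current account = -1016.8 + 364.9 + (-121.0) = -772.9
Financial account = -(-772.9 + (-63.1)) = 836.0

836.0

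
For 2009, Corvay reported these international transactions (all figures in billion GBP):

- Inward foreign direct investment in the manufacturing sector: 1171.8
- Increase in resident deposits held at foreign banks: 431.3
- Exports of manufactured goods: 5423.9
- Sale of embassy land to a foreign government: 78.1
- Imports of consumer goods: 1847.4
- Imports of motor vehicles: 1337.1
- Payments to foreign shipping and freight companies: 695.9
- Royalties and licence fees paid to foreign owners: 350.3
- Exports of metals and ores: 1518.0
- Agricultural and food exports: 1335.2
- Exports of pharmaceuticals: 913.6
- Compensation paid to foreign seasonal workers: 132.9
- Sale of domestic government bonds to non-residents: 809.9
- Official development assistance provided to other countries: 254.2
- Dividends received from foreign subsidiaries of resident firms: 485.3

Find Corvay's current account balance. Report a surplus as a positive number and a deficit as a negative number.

5058.2

Goods: 1335.2 + 1518.0 + 5423.9 - 1847.4 + 913.6 - 1337.1 = 6006.2
Services: -695.9 - 350.3 = -1046.2
Primary income: -132.9 + 485.3 = 352.4
Secondary income: -254.2
Current account = 6006.2 + (-1046.2) + 352.4 + (-254.2) = 5058.2
(Excluded from the current account — financial account: inward foreign direct investment in the manufacturing sector 1171.8, increase in resident deposits held at foreign banks 431.3, sale of domestic government bonds to non-residents 809.9; capital account: sale of embassy land to a foreign government 78.1.)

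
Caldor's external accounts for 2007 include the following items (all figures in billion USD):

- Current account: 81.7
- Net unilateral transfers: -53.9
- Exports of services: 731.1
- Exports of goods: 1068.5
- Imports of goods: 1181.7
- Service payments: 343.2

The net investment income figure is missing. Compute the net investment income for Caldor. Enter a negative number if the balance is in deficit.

Current account = goods balance + services balance + net primary income + net secondary income
Sum of the known components = 220.8
Net investment income = CA - (known components) = 81.7 - 220.8 = -139.1

-139.1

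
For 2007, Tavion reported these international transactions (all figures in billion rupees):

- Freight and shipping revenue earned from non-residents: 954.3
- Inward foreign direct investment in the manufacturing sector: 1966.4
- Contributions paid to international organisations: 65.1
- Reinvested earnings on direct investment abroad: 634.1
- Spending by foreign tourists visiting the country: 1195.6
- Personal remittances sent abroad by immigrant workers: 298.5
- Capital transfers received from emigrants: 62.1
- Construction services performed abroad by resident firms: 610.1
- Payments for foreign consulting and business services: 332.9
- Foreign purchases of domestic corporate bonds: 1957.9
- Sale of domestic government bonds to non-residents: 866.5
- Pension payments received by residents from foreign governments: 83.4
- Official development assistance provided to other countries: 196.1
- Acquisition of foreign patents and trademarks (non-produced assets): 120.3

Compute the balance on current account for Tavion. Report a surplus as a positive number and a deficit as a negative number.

2584.9

Services: 610.1 + 1195.6 + 954.3 - 332.9 = 2427.1
Primary income: 634.1
Secondary income: -298.5 - 65.1 + 83.4 - 196.1 = -476.3
Current account = 2427.1 + 634.1 + (-476.3) = 2584.9
(Excluded from the current account — financial account: inward foreign direct investment in the manufacturing sector 1966.4, foreign purchases of domestic corporate bonds 1957.9, sale of domestic government bonds to non-residents 866.5; capital account: capital transfers received from emigrants 62.1, acquisition of foreign patents and trademarks (non-produced assets) 120.3.)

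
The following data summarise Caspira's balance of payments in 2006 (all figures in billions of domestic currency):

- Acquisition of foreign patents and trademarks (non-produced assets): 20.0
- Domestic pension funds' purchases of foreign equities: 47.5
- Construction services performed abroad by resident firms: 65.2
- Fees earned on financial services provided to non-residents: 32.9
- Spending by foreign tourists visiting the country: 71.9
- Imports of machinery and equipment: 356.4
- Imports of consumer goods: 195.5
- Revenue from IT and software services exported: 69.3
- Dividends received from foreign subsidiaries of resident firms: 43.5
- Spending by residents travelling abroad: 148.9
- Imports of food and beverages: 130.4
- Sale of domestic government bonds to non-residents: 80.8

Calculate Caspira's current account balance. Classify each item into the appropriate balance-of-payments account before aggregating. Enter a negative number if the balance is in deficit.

-548.4

Goods: -130.4 - 356.4 - 195.5 = -682.3
Services: -148.9 + 71.9 + 65.2 + 32.9 + 69.3 = 90.4
Primary income: 43.5
Current account = (-682.3) + 90.4 + 43.5 = -548.4
(Excluded from the current account — capital account: acquisition of foreign patents and trademarks (non-produced assets) 20.0; financial account: domestic pension funds' purchases of foreign equities 47.5, sale of domestic government bonds to non-residents 80.8.)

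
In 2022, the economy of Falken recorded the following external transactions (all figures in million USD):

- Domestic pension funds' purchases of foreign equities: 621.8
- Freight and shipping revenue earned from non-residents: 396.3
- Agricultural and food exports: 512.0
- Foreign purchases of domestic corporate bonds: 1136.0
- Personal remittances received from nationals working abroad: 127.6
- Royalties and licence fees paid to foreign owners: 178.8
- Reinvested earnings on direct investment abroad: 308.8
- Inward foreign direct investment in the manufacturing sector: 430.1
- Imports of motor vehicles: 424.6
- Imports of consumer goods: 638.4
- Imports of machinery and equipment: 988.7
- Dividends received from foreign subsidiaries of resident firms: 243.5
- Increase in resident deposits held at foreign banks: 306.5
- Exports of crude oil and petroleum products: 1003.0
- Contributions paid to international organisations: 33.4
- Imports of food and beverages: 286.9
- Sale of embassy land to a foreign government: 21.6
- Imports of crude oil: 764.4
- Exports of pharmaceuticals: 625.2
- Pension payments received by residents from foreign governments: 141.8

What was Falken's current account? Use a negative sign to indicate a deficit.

43.0

Goods: 1003.0 - 638.4 + 625.2 - 764.4 - 988.7 - 424.6 - 286.9 + 512.0 = -962.8
Services: -178.8 + 396.3 = 217.5
Primary income: 243.5 + 308.8 = 552.3
Secondary income: 141.8 + 127.6 - 33.4 = 236.0
Current account = (-962.8) + 217.5 + 552.3 + 236.0 = 43.0
(Excluded from the current account — financial account: domestic pension funds' purchases of foreign equities 621.8, foreign purchases of domestic corporate bonds 1136.0, inward foreign direct investment in the manufacturing sector 430.1, increase in resident deposits held at foreign banks 306.5; capital account: sale of embassy land to a foreign government 21.6.)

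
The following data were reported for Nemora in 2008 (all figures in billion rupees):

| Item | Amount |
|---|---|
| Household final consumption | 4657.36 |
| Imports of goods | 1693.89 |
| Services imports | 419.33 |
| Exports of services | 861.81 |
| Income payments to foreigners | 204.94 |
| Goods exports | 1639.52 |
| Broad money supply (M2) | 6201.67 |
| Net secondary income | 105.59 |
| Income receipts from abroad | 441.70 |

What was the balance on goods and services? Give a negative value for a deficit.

Goods balance = 1639.52 - 1693.89 = -54.37
Services balance = 861.81 - 419.33 = 442.48
Trade balance (goods + services) = -54.37 + 442.48 = 388.11

388.11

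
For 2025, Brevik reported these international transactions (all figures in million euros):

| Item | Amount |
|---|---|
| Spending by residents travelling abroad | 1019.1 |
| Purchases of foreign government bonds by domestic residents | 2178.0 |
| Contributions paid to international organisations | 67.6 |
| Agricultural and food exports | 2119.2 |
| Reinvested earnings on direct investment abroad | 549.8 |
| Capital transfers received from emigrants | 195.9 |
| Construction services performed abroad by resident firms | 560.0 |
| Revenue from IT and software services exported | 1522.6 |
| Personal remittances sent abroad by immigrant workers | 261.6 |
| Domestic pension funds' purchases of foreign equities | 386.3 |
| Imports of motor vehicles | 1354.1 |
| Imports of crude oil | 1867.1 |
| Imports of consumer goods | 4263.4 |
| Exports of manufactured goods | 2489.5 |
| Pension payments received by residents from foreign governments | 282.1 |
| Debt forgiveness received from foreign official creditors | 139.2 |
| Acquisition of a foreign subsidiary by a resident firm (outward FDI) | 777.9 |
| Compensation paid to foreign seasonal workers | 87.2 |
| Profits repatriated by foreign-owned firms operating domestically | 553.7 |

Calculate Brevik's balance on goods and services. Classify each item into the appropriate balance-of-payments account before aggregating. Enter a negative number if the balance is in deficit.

Goods: -4263.4 - 1867.1 + 2119.2 + 2489.5 - 1354.1 = -2875.9
Services: 560.0 + 1522.6 - 1019.1 = 1063.5
Trade balance = -2875.9 + 1063.5 = -1812.4
(Excluded from the trade balance — financial account: purchases of foreign government bonds by domestic residents 2178.0, domestic pension funds' purchases of foreign equities 386.3, acquisition of a foreign subsidiary by a resident firm (outward FDI) 777.9; secondary income: contributions paid to international organisations 67.6, personal remittances sent abroad by immigrant workers 261.6, pension payments received by residents from foreign governments 282.1; primary income: reinvested earnings on direct investment abroad 549.8, compensation paid to foreign seasonal workers 87.2, profits repatriated by foreign-owned firms operating domestically 553.7; capital account: capital transfers received from emigrants 195.9, debt forgiveness received from foreign official creditors 139.2.)

-1812.4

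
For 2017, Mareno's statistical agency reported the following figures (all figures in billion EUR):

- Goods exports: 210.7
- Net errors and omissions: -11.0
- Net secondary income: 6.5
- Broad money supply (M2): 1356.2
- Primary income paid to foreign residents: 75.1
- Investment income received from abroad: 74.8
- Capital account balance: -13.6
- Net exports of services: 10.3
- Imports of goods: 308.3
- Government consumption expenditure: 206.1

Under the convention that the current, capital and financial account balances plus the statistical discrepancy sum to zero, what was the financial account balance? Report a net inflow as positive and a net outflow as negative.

Goods balance = 210.7 - 308.3 = -97.6
Services balance = 10.3
Trade balance (goods + services) = -97.6 + 10.3 = -87.3
Net primary income = 74.8 - 75.1 = -0.3
Net secondary income = 6.5
Current account = -87.3 + (-0.3) + 6.5 = -81.1
Financial account = -(-81.1 + (-13.6) + (-11.0)) = 105.7

105.7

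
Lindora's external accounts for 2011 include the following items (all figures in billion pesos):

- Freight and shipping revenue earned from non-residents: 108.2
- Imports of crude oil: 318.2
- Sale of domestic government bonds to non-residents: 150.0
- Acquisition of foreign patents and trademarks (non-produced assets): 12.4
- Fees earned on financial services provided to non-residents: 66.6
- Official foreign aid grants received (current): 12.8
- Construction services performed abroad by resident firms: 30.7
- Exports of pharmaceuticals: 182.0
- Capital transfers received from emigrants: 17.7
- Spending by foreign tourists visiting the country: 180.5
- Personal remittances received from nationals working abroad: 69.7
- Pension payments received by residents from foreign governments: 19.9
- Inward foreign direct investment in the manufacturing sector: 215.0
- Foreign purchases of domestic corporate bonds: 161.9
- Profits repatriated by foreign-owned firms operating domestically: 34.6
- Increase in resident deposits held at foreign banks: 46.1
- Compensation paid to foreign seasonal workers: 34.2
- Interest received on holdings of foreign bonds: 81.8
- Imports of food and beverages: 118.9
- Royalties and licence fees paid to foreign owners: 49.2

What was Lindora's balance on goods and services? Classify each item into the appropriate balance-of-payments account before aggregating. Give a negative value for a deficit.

81.7

Goods: -118.9 - 318.2 + 182.0 = -255.1
Services: 66.6 + 108.2 - 49.2 + 30.7 + 180.5 = 336.8
Trade balance = -255.1 + 336.8 = 81.7
(Excluded from the trade balance — financial account: sale of domestic government bonds to non-residents 150.0, inward foreign direct investment in the manufacturing sector 215.0, foreign purchases of domestic corporate bonds 161.9, increase in resident deposits held at foreign banks 46.1; capital account: acquisition of foreign patents and trademarks (non-produced assets) 12.4, capital transfers received from emigrants 17.7; secondary income: official foreign aid grants received (current) 12.8, personal remittances received from nationals working abroad 69.7, pension payments received by residents from foreign governments 19.9; primary income: profits repatriated by foreign-owned firms operating domestically 34.6, compensation paid to foreign seasonal workers 34.2, interest received on holdings of foreign bonds 81.8.)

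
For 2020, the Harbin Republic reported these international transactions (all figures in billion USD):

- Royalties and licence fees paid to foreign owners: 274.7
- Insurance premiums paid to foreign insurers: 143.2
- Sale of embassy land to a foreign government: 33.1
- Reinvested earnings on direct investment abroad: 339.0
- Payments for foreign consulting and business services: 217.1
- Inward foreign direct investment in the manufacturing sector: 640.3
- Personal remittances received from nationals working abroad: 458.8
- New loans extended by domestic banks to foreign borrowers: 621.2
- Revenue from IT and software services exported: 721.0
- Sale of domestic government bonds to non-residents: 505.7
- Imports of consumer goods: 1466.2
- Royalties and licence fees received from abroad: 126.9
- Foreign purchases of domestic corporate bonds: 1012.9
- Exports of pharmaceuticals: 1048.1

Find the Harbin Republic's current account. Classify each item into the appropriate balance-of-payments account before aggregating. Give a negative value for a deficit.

592.6

Goods: -1466.2 + 1048.1 = -418.1
Services: -217.1 - 143.2 + 721.0 - 274.7 + 126.9 = 212.9
Primary income: 339.0
Secondary income: 458.8
Current account = (-418.1) + 212.9 + 339.0 + 458.8 = 592.6
(Excluded from the current account — capital account: sale of embassy land to a foreign government 33.1; financial account: inward foreign direct investment in the manufacturing sector 640.3, new loans extended by domestic banks to foreign borrowers 621.2, sale of domestic government bonds to non-residents 505.7, foreign purchases of domestic corporate bonds 1012.9.)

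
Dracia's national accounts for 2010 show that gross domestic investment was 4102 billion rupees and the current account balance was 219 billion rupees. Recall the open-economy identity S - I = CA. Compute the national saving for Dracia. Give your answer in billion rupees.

4321

S - I = CA (net lending to the rest of the world).
S = I + CA = 4102 + 219 = 4321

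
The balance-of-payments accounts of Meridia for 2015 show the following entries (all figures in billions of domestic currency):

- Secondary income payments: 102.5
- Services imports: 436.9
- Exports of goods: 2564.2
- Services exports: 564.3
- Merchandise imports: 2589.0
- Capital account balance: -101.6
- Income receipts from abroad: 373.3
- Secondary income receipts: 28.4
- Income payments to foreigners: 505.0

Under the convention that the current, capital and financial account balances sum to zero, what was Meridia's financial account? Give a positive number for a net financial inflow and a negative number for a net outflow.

Goods balance = 2564.2 - 2589.0 = -24.8
Services balance = 564.3 - 436.9 = 127.4
Trade balance (goods + services) = -24.8 + 127.4 = 102.6
Net primary income = 373.3 - 505.0 = -131.7
Net secondary income = 28.4 - 102.5 = -74.1
Current account = 102.6 + (-131.7) + (-74.1) = -103.2
Financial account = -(-103.2 + (-101.6)) = 204.8

204.8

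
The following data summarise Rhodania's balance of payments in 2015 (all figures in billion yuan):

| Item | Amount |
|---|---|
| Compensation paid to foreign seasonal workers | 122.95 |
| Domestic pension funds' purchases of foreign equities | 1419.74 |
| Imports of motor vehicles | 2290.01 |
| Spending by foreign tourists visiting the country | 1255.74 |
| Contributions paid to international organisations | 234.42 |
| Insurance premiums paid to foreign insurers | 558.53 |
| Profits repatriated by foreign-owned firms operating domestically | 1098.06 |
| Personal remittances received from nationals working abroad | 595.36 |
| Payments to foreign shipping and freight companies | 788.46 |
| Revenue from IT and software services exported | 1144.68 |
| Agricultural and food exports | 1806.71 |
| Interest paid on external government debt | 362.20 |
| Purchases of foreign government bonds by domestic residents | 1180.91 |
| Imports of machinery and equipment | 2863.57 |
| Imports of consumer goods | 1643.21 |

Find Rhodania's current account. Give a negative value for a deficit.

-5158.92

Goods: -2290.01 - 2863.57 + 1806.71 - 1643.21 = -4990.08
Services: 1144.68 - 788.46 + 1255.74 - 558.53 = 1053.43
Primary income: -1098.06 - 122.95 - 362.20 = -1583.21
Secondary income: -234.42 + 595.36 = 360.94
Current account = (-4990.08) + 1053.43 + (-1583.21) + 360.94 = -5158.92
(Excluded from the current account — financial account: domestic pension funds' purchases of foreign equities 1419.74, purchases of foreign government bonds by domestic residents 1180.91.)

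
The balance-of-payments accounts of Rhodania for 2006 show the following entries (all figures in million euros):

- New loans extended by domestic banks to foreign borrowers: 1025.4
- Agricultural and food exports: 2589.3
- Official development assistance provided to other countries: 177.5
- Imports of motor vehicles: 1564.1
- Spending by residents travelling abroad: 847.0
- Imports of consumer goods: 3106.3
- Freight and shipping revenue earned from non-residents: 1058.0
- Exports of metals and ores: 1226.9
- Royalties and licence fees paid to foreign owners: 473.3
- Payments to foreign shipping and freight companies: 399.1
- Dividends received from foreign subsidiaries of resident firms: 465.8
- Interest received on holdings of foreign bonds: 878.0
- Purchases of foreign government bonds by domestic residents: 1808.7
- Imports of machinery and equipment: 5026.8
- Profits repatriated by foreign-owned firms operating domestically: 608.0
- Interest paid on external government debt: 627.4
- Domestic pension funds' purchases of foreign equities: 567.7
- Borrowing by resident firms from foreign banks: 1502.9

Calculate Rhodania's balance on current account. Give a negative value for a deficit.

Goods: 1226.9 - 1564.1 - 3106.3 + 2589.3 - 5026.8 = -5881.0
Services: -399.1 + 1058.0 - 473.3 - 847.0 = -661.4
Primary income: 465.8 - 627.4 - 608.0 + 878.0 = 108.4
Secondary income: -177.5
Current account = (-5881.0) + (-661.4) + 108.4 + (-177.5) = -6611.5
(Excluded from the current account — financial account: new loans extended by domestic banks to foreign borrowers 1025.4, purchases of foreign government bonds by domestic residents 1808.7, domestic pension funds' purchases of foreign equities 567.7, borrowing by resident firms from foreign banks 1502.9.)

-6611.5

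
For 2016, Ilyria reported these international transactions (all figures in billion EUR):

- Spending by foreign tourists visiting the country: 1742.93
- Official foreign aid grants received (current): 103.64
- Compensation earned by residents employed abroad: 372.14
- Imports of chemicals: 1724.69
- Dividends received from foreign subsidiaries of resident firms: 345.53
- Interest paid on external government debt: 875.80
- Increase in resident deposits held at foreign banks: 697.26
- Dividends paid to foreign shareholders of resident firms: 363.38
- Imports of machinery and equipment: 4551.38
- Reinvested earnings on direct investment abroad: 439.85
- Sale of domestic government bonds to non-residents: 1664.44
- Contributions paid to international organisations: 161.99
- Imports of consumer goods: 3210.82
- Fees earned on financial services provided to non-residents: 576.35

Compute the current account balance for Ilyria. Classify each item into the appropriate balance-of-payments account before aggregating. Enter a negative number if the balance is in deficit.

-7307.62

Goods: -3210.82 - 1724.69 - 4551.38 = -9486.89
Services: 576.35 + 1742.93 = 2319.28
Primary income: -875.80 + 372.14 - 363.38 + 439.85 + 345.53 = -81.66
Secondary income: 103.64 - 161.99 = -58.35
Current account = (-9486.89) + 2319.28 + (-81.66) + (-58.35) = -7307.62
(Excluded from the current account — financial account: increase in resident deposits held at foreign banks 697.26, sale of domestic government bonds to non-residents 1664.44.)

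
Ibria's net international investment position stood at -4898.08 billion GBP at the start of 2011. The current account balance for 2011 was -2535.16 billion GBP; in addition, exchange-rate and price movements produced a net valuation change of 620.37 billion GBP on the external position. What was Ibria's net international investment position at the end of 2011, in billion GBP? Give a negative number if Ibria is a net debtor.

-6812.87

Change in NIIP = current account + net valuation change = -2535.16 + 620.37 = -1914.79
End-of-year NIIP = -4898.08 + (-1914.79) = -6812.87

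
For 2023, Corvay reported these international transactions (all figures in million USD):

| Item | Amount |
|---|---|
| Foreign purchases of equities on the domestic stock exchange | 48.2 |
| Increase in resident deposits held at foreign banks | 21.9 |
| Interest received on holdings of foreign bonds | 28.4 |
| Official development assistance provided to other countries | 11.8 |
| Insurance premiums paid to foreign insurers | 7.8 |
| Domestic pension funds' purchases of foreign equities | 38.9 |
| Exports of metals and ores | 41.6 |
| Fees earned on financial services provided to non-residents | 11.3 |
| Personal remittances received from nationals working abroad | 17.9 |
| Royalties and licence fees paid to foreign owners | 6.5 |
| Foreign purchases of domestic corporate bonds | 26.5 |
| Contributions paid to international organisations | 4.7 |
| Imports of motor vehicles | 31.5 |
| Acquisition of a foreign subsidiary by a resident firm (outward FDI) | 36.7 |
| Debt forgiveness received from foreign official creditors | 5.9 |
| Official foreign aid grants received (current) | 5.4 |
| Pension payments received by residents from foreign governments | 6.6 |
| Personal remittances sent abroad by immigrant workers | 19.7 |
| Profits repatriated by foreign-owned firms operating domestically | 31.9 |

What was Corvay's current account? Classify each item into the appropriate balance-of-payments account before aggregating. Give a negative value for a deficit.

Goods: 41.6 - 31.5 = 10.1
Services: 11.3 - 7.8 - 6.5 = -3.0
Primary income: -31.9 + 28.4 = -3.5
Secondary income: -11.8 + 5.4 + 6.6 + 17.9 - 19.7 - 4.7 = -6.3
Current account = 10.1 + (-3.0) + (-3.5) + (-6.3) = -2.7
(Excluded from the current account — financial account: foreign purchases of equities on the domestic stock exchange 48.2, increase in resident deposits held at foreign banks 21.9, domestic pension funds' purchases of foreign equities 38.9, foreign purchases of domestic corporate bonds 26.5, acquisition of a foreign subsidiary by a resident firm (outward FDI) 36.7; capital account: debt forgiveness received from foreign official creditors 5.9.)

-2.7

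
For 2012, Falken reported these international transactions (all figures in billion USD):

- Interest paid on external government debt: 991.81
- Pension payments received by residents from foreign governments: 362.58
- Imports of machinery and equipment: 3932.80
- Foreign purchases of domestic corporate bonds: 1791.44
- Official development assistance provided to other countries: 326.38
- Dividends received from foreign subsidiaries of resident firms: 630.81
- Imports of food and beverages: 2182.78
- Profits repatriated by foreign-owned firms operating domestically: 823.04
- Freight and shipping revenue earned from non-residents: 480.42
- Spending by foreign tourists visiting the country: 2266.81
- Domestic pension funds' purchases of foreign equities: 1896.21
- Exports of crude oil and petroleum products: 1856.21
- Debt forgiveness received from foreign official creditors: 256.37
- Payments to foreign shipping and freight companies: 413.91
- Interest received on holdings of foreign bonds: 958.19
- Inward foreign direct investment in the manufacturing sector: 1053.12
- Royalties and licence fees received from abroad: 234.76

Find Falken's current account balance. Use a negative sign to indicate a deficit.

-1880.94

Goods: 1856.21 - 2182.78 - 3932.80 = -4259.37
Services: -413.91 + 480.42 + 2266.81 + 234.76 = 2568.08
Primary income: 630.81 - 991.81 - 823.04 + 958.19 = -225.85
Secondary income: 362.58 - 326.38 = 36.20
Current account = (-4259.37) + 2568.08 + (-225.85) + 36.20 = -1880.94
(Excluded from the current account — financial account: foreign purchases of domestic corporate bonds 1791.44, domestic pension funds' purchases of foreign equities 1896.21, inward foreign direct investment in the manufacturing sector 1053.12; capital account: debt forgiveness received from foreign official creditors 256.37.)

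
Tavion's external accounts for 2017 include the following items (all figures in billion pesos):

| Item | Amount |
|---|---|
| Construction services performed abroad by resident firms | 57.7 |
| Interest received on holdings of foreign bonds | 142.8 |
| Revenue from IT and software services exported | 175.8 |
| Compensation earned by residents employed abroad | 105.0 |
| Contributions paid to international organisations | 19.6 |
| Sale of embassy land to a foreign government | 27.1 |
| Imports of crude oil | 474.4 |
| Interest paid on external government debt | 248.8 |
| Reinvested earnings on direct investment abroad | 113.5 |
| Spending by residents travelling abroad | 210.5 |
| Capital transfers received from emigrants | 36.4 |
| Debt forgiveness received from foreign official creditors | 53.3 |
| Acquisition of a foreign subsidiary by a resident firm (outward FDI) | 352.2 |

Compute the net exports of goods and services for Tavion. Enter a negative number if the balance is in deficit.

Goods: -474.4
Services: 57.7 - 210.5 + 175.8 = 23.0
Trade balance = -474.4 + 23.0 = -451.4
(Excluded from the trade balance — primary income: interest received on holdings of foreign bonds 142.8, compensation earned by residents employed abroad 105.0, interest paid on external government debt 248.8, reinvested earnings on direct investment abroad 113.5; secondary income: contributions paid to international organisations 19.6; capital account: sale of embassy land to a foreign government 27.1, capital transfers received from emigrants 36.4, debt forgiveness received from foreign official creditors 53.3; financial account: acquisition of a foreign subsidiary by a resident firm (outward FDI) 352.2.)

-451.4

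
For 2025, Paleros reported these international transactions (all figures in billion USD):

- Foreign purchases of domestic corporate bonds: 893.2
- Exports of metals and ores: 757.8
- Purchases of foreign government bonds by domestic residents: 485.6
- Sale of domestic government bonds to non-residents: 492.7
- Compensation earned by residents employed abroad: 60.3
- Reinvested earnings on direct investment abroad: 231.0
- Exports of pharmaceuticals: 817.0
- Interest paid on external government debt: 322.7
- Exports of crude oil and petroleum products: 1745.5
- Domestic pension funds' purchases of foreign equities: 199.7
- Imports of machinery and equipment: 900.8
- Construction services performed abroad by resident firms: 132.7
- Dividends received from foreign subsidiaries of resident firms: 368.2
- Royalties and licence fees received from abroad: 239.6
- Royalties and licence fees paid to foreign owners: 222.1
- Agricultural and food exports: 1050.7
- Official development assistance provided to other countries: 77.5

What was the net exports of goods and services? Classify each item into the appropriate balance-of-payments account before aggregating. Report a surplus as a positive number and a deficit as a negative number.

Goods: 1745.5 + 757.8 + 1050.7 - 900.8 + 817.0 = 3470.2
Services: 239.6 - 222.1 + 132.7 = 150.2
Trade balance = 3470.2 + 150.2 = 3620.4
(Excluded from the trade balance — financial account: foreign purchases of domestic corporate bonds 893.2, purchases of foreign government bonds by domestic residents 485.6, sale of domestic government bonds to non-residents 492.7, domestic pension funds' purchases of foreign equities 199.7; primary income: compensation earned by residents employed abroad 60.3, reinvested earnings on direct investment abroad 231.0, interest paid on external government debt 322.7, dividends received from foreign subsidiaries of resident firms 368.2; secondary income: official development assistance provided to other countries 77.5.)

3620.4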